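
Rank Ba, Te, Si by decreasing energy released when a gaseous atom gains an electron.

Te > Si > Ba

Si is in period 3, group 14; Te is in period 5, group 16; Ba is in period 6, group 2.
Atoms with high Z_eff and room in the valence shell (especially the halogens) have the most exothermic electron affinities.
Here both period and group differ, so the two effects have to be weighed against each other.
Si > Ba: relative to Ba, both the across-period and down-group shifts push Si's electron affinity up.
Te > Si: period and group pull opposite ways; the across-period shift dominates (190 vs 134 kJ/mol).
For reference (kJ/mol): Si 134, Te 190, Ba 14.
So from highest to lowest: Te > Si > Ba.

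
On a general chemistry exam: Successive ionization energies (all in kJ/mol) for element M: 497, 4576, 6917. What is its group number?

Group 1

Look for the largest jump between consecutive ionization energies: IE2/IE1 ≈ 9.2, far larger than any earlier ratio.
That jump marks the point where a core electron is being removed. So the atom has 1 valence electron.
A main-group element with 1 valence electron is in group 1.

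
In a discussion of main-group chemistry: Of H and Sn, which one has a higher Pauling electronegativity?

H is in period 1, group 1; Sn is in period 5, group 14.
EN rises left→right (higher Z_eff, smaller atoms) and falls top→bottom (larger, more shielded atoms).
Neither a single period nor a single group — weigh both effects.
H > Sn: period and group pull opposite ways; the down-group shift dominates (2.20 vs 1.96).
Approximate values (Pauling): H 2.20, Sn 1.96.
So H has the higher Pauling electronegativity (H > Sn).

H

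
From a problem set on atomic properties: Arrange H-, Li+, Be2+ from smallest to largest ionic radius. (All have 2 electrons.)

All of these have 2 electrons, so size is governed by nuclear charge alone: the more protons, the stronger the pull on the same electron cloud, and the smaller the ion.
Nuclear charges: Be2+ (Z=4), Li+ (Z=3), H- (Z=1).
Smallest to largest: Be2+ < Li+ < H-.

Be2+ < Li+ < H-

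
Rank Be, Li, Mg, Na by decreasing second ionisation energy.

IE_2 is the cost of taking one more electron from the +1 cation: Be⁺ still has 1 valence electron; Li⁺ is the bare [He] core; Mg⁺ still has 1 valence electron; Na⁺ is the bare [Ne] core.
Core electrons are held far more tightly than valence electrons, so Na and Li top the IE_2 order.
Valence configurations: Be⁺ [He]2s¹, Mg⁺ [Ne]3s¹.
The numbers (kJ/mol): Be 1757, Li 7298, Mg 1451, Na 4562.
So the second ionization energies run Mg < Be < Na < Li.

Li > Na > Be > Mg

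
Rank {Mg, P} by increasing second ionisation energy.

IE_2 is the cost of taking one more electron from the +1 cation: Mg⁺ still has 1 valence electron; P⁺ still has 4 valence electrons.
All are still removing valence electrons, so compare the +1 ions as you would atoms: IE_2 generally rises across a period (higher Z_eff) and falls down a group (larger shell), subject to the usual subshell exceptions.
Valence configurations: Mg⁺ [Ne]3s¹, P⁺ [Ne]3s²3p².
The numbers (kJ/mol): Mg 1451, P 1907.
So the second ionization energies run Mg < P.

Mg < P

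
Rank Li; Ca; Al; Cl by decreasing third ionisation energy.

IE_3 is the cost of taking one more electron from the +2 cation: Li²⁺ is already 1 electron into the core; Ca²⁺ is the bare [Ar] core; Al²⁺ still has 1 valence electron; Cl²⁺ still has 5 valence electrons.
Pulling an electron out of a noble-gas core costs far more than removing a remaining valence electron, so Ca and Li sit at the high end of IE_3.
Valence configurations: Al²⁺ [Ne]3s¹, Cl²⁺ [Ne]3s²3p³.
Tabulated IE_3 (kJ/mol): Li 11815, Ca 4912, Al 2745, Cl 3822.
So the third ionization energies run Al < Cl < Ca < Li.

Li > Ca > Cl > Al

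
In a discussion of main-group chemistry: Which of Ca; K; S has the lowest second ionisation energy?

Ca

After 1 electron has been removed, what remains? Ca⁺ still has 1 valence electron; K⁺ is the bare [Ar] core; S⁺ still has 5 valence electrons.
Core electrons are held far more tightly than valence electrons, so K tops the IE_2 order.
Valence configurations: Ca⁺ [Ar]4s¹, S⁺ [Ne]3s²3p³.
Approximate IE_2 values (kJ/mol): Ca 1145, K 3052, S 2252.
So the second ionization energies run Ca < S < K.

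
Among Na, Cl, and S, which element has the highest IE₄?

The fourth ionization energy removes an electron from the +3 ion. For each element: Na³⁺ is already 2 electrons into the core; Cl³⁺ still has 4 valence electrons; S³⁺ still has 3 valence electrons.
Pulling an electron out of a noble-gas core costs far more than removing a remaining valence electron, so Na sits at the high end of IE_4.
Valence configurations: Cl³⁺ [Ne]3s²3p², S³⁺ [Ne]3s²3p¹.
Approximate IE_4 values (kJ/mol): Na 9543, Cl 5159, S 4556.
Putting it together, IE_4: S < Cl < Na.

Na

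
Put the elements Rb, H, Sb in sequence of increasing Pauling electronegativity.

H is in period 1, group 1; Rb is in period 5, group 1; Sb is in period 5, group 15.
Smaller atoms with higher effective nuclear charge are more electronegative.
Here both period and group differ, so the two effects have to be weighed against each other.
Sb > Rb: Sb lies to the right of Rb in period 5, so the across-period effect alone puts Sb higher.
H > Sb: period and group pull opposite ways; the down-group shift dominates (2.20 vs 2.05).
Approximate values (Pauling): H 2.20, Rb 0.82, Sb 2.05.
So from lowest to highest: Rb < Sb < H.

Rb < Sb < H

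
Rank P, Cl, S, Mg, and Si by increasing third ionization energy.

IE_3 is the cost of taking one more electron from the +2 cation: P²⁺ still has 3 valence electrons; Cl²⁺ still has 5 valence electrons; S²⁺ still has 4 valence electrons; Mg²⁺ is the bare [Ne] core; Si²⁺ still has 2 valence electrons.
Pulling an electron out of a noble-gas core costs far more than removing a remaining valence electron, so Mg sits at the high end of IE_3.
Valence configurations: P²⁺ [Ne]3s²3p¹, Cl²⁺ [Ne]3s²3p³, S²⁺ [Ne]3s²3p², Si²⁺ [Ne]3s².
P²⁺ loses a lone 3p electron whereas Si²⁺ must break into a filled 3s² pair, so IE_3(Si) > IE_3(P) even though P has the higher nuclear charge.
Approximate IE_3 values (kJ/mol): P 2914, Cl 3822, S 3357, Mg 7733, Si 3232.
So the third ionization energies run P < Si < S < Cl < Mg.

P < Si < S < Cl < Mg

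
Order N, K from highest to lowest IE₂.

The second ionization energy removes an electron from the +1 ion. For each element: N⁺ still has 4 valence electrons; K⁺ is the bare [Ar] core.
Core electrons are held far more tightly than valence electrons, so K tops the IE_2 order.
The numbers (kJ/mol): N 2856, K 3052.
Hence IE_2: N < K.

K, N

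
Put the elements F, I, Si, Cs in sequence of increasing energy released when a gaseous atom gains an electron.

F is in period 2, group 17; Si is in period 3, group 14; I is in period 5, group 17; Cs is in period 6, group 1.
Atoms with high Z_eff and room in the valence shell (especially the halogens) have the most exothermic electron affinities.
These span different periods and groups, so the two trends combine.
Si > Cs: both effects reinforce here, so Si is clearly the higher of the two.
I > Si: period and group pull opposite ways; the across-period shift dominates (295 vs 134 kJ/mol).
F > I: F sits above I in group 17, so the down-group effect alone puts F higher.
Approximate values (kJ/mol): F 328, Si 134, I 295, Cs 46.
So from lowest to highest: Cs < Si < I < F.

Cs < Si < I < F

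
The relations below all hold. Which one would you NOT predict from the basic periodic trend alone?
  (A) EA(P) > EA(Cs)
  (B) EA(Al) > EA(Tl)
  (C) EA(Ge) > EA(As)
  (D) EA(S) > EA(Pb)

The general trend: electron affinity increases across a period and decreases down a group.
(A) P (period 3, group 15) vs Cs (period 6, group 1): the stated order agrees with the simple trend.
(B) Al (period 3, group 13) vs Tl (period 6, group 13): the stated order agrees with the simple trend.
(C) Ge (period 4, group 14) vs As (period 4, group 15): the stated order contradicts the simple trend.
(D) S (period 3, group 16) vs Pb (period 6, group 14): the stated order agrees with the simple trend.
The exception is (C): adding an electron to As's half-filled 4p³ is unfavourable, so Ge (4p²) has the more exothermic EA.

(C)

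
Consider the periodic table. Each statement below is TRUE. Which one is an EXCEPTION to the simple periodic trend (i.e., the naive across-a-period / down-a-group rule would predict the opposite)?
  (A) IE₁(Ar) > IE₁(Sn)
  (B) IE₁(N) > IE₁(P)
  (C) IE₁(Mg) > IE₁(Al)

(C)

The general trend: first ionisation energy increases across a period and decreases down a group.
(A) Ar (period 3, group 18) vs Sn (period 5, group 14): the stated order agrees with the simple trend.
(B) N (period 2, group 15) vs P (period 3, group 15): the stated order agrees with the simple trend.
(C) Mg (period 3, group 2) vs Al (period 3, group 13): the stated order contradicts the simple trend.
The exception is (C): Al's single 3p electron is easier to remove than one from Mg's filled 3s².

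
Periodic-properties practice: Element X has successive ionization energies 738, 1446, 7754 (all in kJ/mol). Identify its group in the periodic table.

Look for the largest jump between consecutive ionization energies: IE3/IE2 ≈ 5.4, far larger than any earlier ratio.
That jump marks the point where a core electron is being removed. So the atom has 2 valence electrons.
A main-group element with 2 valence electrons is in group 2.

Group 2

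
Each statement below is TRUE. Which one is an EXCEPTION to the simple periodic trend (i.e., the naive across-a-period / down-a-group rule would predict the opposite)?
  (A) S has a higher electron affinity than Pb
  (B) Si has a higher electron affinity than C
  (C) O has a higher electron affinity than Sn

(B)

The general trend: electron affinity increases across a period and decreases down a group.
(A) S (period 3, group 16) vs Pb (period 6, group 14): the stated order agrees with the simple trend.
(B) Si (period 3, group 14) vs C (period 2, group 14): the stated order contradicts the simple trend.
(C) O (period 2, group 16) vs Sn (period 5, group 14): the stated order agrees with the simple trend.
The exception is (B): Si's larger, more diffuse 3p orbitals accept an added electron slightly more readily than C's compact 2p.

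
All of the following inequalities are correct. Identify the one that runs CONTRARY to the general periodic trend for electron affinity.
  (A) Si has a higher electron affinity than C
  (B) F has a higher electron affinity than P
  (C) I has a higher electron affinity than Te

The general trend: electron affinity increases across a period and decreases down a group.
(A) Si (period 3, group 14) vs C (period 2, group 14): the stated order contradicts the simple trend.
(B) F (period 2, group 17) vs P (period 3, group 15): the stated order agrees with the simple trend.
(C) I (period 5, group 17) vs Te (period 5, group 16): the stated order agrees with the simple trend.
The exception is (A): Si's larger, more diffuse 3p orbitals accept an added electron slightly more readily than C's compact 2p.

(A)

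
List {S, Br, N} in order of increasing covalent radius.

Radius decreases left→right (rising Z_eff, same n) and increases top→bottom (higher n).
These sit on a diagonal, where the across-period and down-group effects partly cancel.
S > N: the two effects oppose for this pair; the down-group effect wins (103 vs 71 pm).
Br > S: the two effects oppose for this pair; the down-group effect wins (114 vs 103 pm).
For reference (pm): N 71, S 103, Br 114.
So from smallest to largest: N < S < Br.

N < S < Br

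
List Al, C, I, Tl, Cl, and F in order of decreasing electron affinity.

C is in period 2, group 14; F is in period 2, group 17; Al is in period 3, group 13; Cl is in period 3, group 17; I is in period 5, group 17; Tl is in period 6, group 13.
Atoms with high Z_eff and room in the valence shell (especially the halogens) have the most exothermic electron affinities.
Neither a single period nor a single group — weigh both effects.
Al > Tl: Al sits above Tl in group 13, so the down-group effect alone puts Al higher.
C > Al: both effects reinforce here, so C is clearly the higher of the two.
I > C: the two effects oppose for this pair; the across-period effect wins (295 vs 122 kJ/mol).
F > I: F sits above I in group 17, so the down-group effect alone puts F higher.
Cl > F: this pair runs against the simple trend — see the exception note.
Note the exception: Cl has a higher electron affinity than F, contrary to the simple trend — F's small 2p subshell makes the incoming electron feel strong e⁻–e⁻ repulsion, so Cl actually releases more energy on gaining an electron.
Approximate values (kJ/mol): C 122, F 328, Al 42, Cl 349, I 295, Tl 19.
So from highest to lowest: Cl > F > I > C > Al > Tl.

Cl > F > I > C > Al > Tl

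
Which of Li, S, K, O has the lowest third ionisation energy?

S

IE_3 is the cost of taking one more electron from the +2 cation: Li²⁺ is already 1 electron into the core; S²⁺ still has 4 valence electrons; K²⁺ is already 1 electron into the core; O²⁺ still has 4 valence electrons.
Usually core removal costs more than valence removal, but here the competition is close: a tightly held n=2 valence electron can cost more to remove than an n=3 core electron, so the actual values have to decide it.
Valence configurations: S²⁺ [Ne]3s²3p², O²⁺ [He]2s²2p².
Tabulated IE_3 (kJ/mol): Li 11815, S 3357, K 4420, O 5300.
So the third ionization energies run S < K < O < Li.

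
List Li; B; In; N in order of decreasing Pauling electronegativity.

N > B > In > Li

Li is in period 2, group 1; B is in period 2, group 13; N is in period 2, group 15; In is in period 5, group 13.
EN rises left→right (higher Z_eff, smaller atoms) and falls top→bottom (larger, more shielded atoms).
Here both period and group differ, so the two effects have to be weighed against each other.
In > Li: period and group pull opposite ways; the across-period shift dominates (1.78 vs 0.98).
B > In: they share group 13; the group trend gives B the larger value.
N > B: N lies to the right of B in period 2, so the across-period effect alone puts N higher.
Approximate values (Pauling): Li 0.98, B 2.04, N 3.04, In 1.78.
So from highest to lowest: N > B > In > Li.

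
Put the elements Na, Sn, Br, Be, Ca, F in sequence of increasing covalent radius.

F < Be < Br < Sn < Na < Ca

Be is in period 2, group 2; F is in period 2, group 17; Na is in period 3, group 1; Ca is in period 4, group 2; Br is in period 4, group 17; Sn is in period 5, group 14.
Radius decreases left→right (rising Z_eff, same n) and increases top→bottom (higher n).
Neither a single period nor a single group — weigh both effects.
Be > F: both are in period 2; the period trend gives Be the larger value.
Br > Be: period and group pull opposite ways; the down-group shift dominates (114 vs 102 pm).
Sn > Br: both effects reinforce here, so Sn is clearly the larger of the two.
Na > Sn: the two effects oppose for this pair; the across-period effect wins (155 vs 140 pm).
Ca > Na: the two effects oppose for this pair; the down-group effect wins (171 vs 155 pm).
For reference (pm): Be 102, F 64, Na 155, Ca 171, Br 114, Sn 140.
So from smallest to largest: F < Be < Br < Sn < Na < Ca.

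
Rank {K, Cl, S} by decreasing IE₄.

Consider each +3 ion: K³⁺ is already 2 electrons into the core; Cl³⁺ still has 4 valence electrons; S³⁺ still has 3 valence electrons.
Pulling an electron out of a noble-gas core costs far more than removing a remaining valence electron, so K sits at the high end of IE_4.
Valence configurations: Cl³⁺ [Ne]3s²3p², S³⁺ [Ne]3s²3p¹.
The numbers (kJ/mol): K 5877, Cl 5159, S 4556.
So the fourth ionization energies run S < Cl < K.

K > Cl > S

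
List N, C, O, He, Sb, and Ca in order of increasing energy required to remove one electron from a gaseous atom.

Ca < Sb < C < O < N < He

He is in period 1, group 18; C is in period 2, group 14; N is in period 2, group 15; O is in period 2, group 16; Ca is in period 4, group 2; Sb is in period 5, group 15.
First ionization energy rises across a period (greater Z_eff holds electrons more tightly) and falls down a group (valence electrons are farther from the nucleus).
These span different periods and groups, so the two trends combine.
Sb > Ca: the two effects oppose for this pair; the across-period effect wins (831 vs 590 kJ/mol).
C > Sb: the two effects oppose for this pair; the down-group effect wins (1086 vs 831 kJ/mol).
O > C: both are in period 2; the period trend gives O the larger value.
N > O: this pair runs against the simple trend — see the exception note.
He > N: both effects reinforce here, so He is clearly the higher of the two.
Note the exception: N has a higher first ionization energy than O, contrary to the simple trend — pairing an electron in O's 2p⁴ costs repulsion energy, so O ionizes more easily than half-filled N (2p³).
Tabulated first ionization energy (kJ/mol): He 2372, C 1086, N 1402, O 1314, Ca 590, Sb 831.
So from lowest to highest: Ca < Sb < C < O < N < He.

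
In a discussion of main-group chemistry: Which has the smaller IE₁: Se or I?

Se is in period 4, group 16; I is in period 5, group 17.
First ionization energy rises across a period (greater Z_eff holds electrons more tightly) and falls down a group (valence electrons are farther from the nucleus).
A diagonal step moves right (one effect) and down (the opposite effect) at once.
I > Se: the two effects oppose for this pair; the across-period effect wins (1008 vs 941 kJ/mol).
For reference (kJ/mol): Se 941, I 1008.
So Se has the smaller IE₁ (Se < I).

Se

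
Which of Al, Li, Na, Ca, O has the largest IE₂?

Li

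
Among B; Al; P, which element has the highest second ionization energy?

The second ionization energy removes an electron from the +1 ion. For each element: B⁺ still has 2 valence electrons; Al⁺ still has 2 valence electrons; P⁺ still has 4 valence electrons.
All are still removing valence electrons, so compare the +1 ions as you would atoms: IE_2 generally rises across a period (higher Z_eff) and falls down a group (larger shell), subject to the usual subshell exceptions.
Valence configurations: B⁺ [He]2s², Al⁺ [Ne]3s², P⁺ [Ne]3s²3p².
Tabulated IE_2 (kJ/mol): B 2427, Al 1817, P 1907.
Hence IE_2: Al < P < B.

B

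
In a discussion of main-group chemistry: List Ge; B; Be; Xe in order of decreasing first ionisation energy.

Xe > Be > B > Ge

IE₁ increases left→right with effective nuclear charge and decreases top→bottom as the valence shell moves farther out.
Here both period and group differ, so the two effects have to be weighed against each other.
B > Ge: the two effects oppose for this pair; the down-group effect wins (801 vs 762 kJ/mol).
Be > B: this pair runs against the simple trend — see the exception note.
Xe > Be: the two effects oppose for this pair; the across-period effect wins (1170 vs 900 kJ/mol).
Note the exception: Be has a higher first ionization energy than B, contrary to the simple trend — removing B's lone 2p electron is easier than breaking Be's filled 2s².
For reference (kJ/mol): Be 900, B 801, Ge 762, Xe 1170.
So from highest to lowest: Xe > Be > B > Ge.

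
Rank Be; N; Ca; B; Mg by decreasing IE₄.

B > Be > Mg > N > Ca

Consider each +3 ion: Be³⁺ is already 1 electron into the core; N³⁺ still has 2 valence electrons; Ca³⁺ is already 1 electron into the core; B³⁺ is the bare [He] core; Mg³⁺ is already 1 electron into the core.
Usually core removal costs more than valence removal, but here the competition is close: a tightly held n=2 valence electron can cost more to remove than an n=3 core electron, so the actual values have to decide it.
The numbers (kJ/mol): Be 21007, N 7475, Ca 6491, B 25026, Mg 10543.
Putting it together, IE_4: Ca < N < Mg < Be < B.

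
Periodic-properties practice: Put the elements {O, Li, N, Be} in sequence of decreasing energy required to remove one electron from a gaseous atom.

N > O > Be > Li

Li is in period 2, group 1; Be is in period 2, group 2; N is in period 2, group 15; O is in period 2, group 16.
First ionization energy rises across a period (greater Z_eff holds electrons more tightly) and falls down a group (valence electrons are farther from the nucleus).
All lie in period 2; the across-period trend (first ionization energy increases left to right) applies, with the exception below.
Note the exception: N has a higher first ionization energy than O, contrary to the simple trend — pairing an electron in O's 2p⁴ costs repulsion energy, so O ionizes more easily than half-filled N (2p³).
Approximate values (kJ/mol): Li 520, Be 900, N 1402, O 1314.
So from highest to lowest: N > O > Be > Li.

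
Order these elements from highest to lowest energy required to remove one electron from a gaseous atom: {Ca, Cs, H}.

H > Ca > Cs

H is in period 1, group 1; Ca is in period 4, group 2; Cs is in period 6, group 1.
IE₁ increases left→right with effective nuclear charge and decreases top→bottom as the valence shell moves farther out.
Here both period and group differ, so the two effects have to be weighed against each other.
Ca > Cs: relative to Cs, both the across-period and down-group shifts push Ca's first ionization energy up.
H > Ca: the two effects oppose for this pair; the down-group effect wins (1312 vs 590 kJ/mol).
Tabulated first ionization energy (kJ/mol): H 1312, Ca 590, Cs 376.
So from highest to lowest: H > Ca > Cs.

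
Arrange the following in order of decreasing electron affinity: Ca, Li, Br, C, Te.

Br, Te, C, Li, Ca

Electron affinity generally becomes more exothermic across a period toward the halogens and less exothermic down a group.
These span different periods and groups, so the two trends combine.
Li > Ca: the two effects oppose for this pair; the down-group effect wins (60 vs 2 kJ/mol).
C > Li: both are in period 2; the period trend gives C the larger value.
Te > C: the two effects oppose for this pair; the across-period effect wins (190 vs 122 kJ/mol).
Br > Te: both effects reinforce here, so Br is clearly the higher of the two.
Tabulated electron affinity (kJ/mol): Li 60, C 122, Ca 2, Br 325, Te 190.
So from highest to lowest: Br > Te > C > Li > Ca.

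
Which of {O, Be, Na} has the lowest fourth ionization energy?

O

After 3 electrons have been removed, what remains? O³⁺ still has 3 valence electrons; Be³⁺ is already 1 electron into the core; Na³⁺ is already 2 electrons into the core.
Pulling an electron out of a noble-gas core costs far more than removing a remaining valence electron, so Na and Be sit at the high end of IE_4.
Tabulated IE_4 (kJ/mol): O 7469, Be 21007, Na 9543.
Overall IE_4 order: O < Na < Be.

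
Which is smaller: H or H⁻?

H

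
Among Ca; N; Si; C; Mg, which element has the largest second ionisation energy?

IE_2 is the cost of taking one more electron from the +1 cation: Ca⁺ still has 1 valence electron; N⁺ still has 4 valence electrons; Si⁺ still has 3 valence electrons; C⁺ still has 3 valence electrons; Mg⁺ still has 1 valence electron.
All are still removing valence electrons, so compare the +1 ions as you would atoms: IE_2 generally rises across a period (higher Z_eff) and falls down a group (larger shell), subject to the usual subshell exceptions.
Valence configurations: Ca⁺ [Ar]4s¹, N⁺ [He]2s²2p², Si⁺ [Ne]3s²3p¹, C⁺ [He]2s²2p¹, Mg⁺ [Ne]3s¹.
Approximate IE_2 values (kJ/mol): Ca 1145, N 2856, Si 1577, C 2353, Mg 1451.
Putting it together, IE_2: Ca < Mg < Si < C < N.

N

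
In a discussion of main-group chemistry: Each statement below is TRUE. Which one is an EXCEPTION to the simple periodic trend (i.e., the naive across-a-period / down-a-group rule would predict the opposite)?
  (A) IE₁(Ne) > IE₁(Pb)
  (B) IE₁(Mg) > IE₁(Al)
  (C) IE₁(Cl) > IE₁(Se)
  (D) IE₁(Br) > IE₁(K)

(B)

The general trend: IE₁ increases across a period and decreases down a group.
(A) Ne (period 2, group 18) vs Pb (period 6, group 14): the stated order agrees with the simple trend.
(B) Mg (period 3, group 2) vs Al (period 3, group 13): the stated order contradicts the simple trend.
(C) Cl (period 3, group 17) vs Se (period 4, group 16): the stated order agrees with the simple trend.
(D) Br (period 4, group 17) vs K (period 4, group 1): the stated order agrees with the simple trend.
The exception is (B): Al's single 3p electron is easier to remove than one from Mg's filled 3s².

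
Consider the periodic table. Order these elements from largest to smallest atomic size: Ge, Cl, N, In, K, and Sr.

N is in period 2, group 15; Cl is in period 3, group 17; K is in period 4, group 1; Ge is in period 4, group 14; Sr is in period 5, group 2; In is in period 5, group 13.
Atomic radius shrinks across a period as nuclear charge pulls the same shell inward, and grows down a group as new shells are added.
These span different periods and groups, so the two trends combine.
Cl > N: the two effects oppose for this pair; the down-group effect wins (99 vs 71 pm).
Ge > Cl: relative to Cl, both the across-period and down-group shifts push Ge's atomic radius up.
In > Ge: relative to Ge, both the across-period and down-group shifts push In's atomic radius up.
Sr > In: both are in period 5; the period trend gives Sr the larger value.
K > Sr: the two effects oppose for this pair; the across-period effect wins (196 vs 185 pm).
For reference (pm): N 71, Cl 99, K 196, Ge 121, Sr 185, In 142.
So from largest to smallest: K > Sr > In > Ge > Cl > N.

K, Sr, In, Ge, Cl, N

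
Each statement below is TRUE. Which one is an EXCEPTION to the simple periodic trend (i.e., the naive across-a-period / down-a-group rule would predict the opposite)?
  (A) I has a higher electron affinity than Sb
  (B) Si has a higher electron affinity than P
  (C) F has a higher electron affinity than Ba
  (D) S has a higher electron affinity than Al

The general trend: electron affinity increases across a period and decreases down a group.
(A) I (period 5, group 17) vs Sb (period 5, group 15): the stated order agrees with the simple trend.
(B) Si (period 3, group 14) vs P (period 3, group 15): the stated order contradicts the simple trend.
(C) F (period 2, group 17) vs Ba (period 6, group 2): the stated order agrees with the simple trend.
(D) S (period 3, group 16) vs Al (period 3, group 13): the stated order agrees with the simple trend.
The exception is (B): adding an electron to P's half-filled 3p³ is unfavourable, so Si (3p²) has the more exothermic EA.

(B)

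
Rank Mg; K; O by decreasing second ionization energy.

Consider each +1 ion: Mg⁺ still has 1 valence electron; K⁺ is the bare [Ar] core; O⁺ still has 5 valence electrons.
Usually core removal costs more than valence removal, but here the competition is close: a tightly held n=2 valence electron can cost more to remove than an n=3 core electron, so the actual values have to decide it.
Valence configurations: Mg⁺ [Ne]3s¹, O⁺ [He]2s²2p³.
The numbers (kJ/mol): Mg 1451, K 3052, O 3388.
Putting it together, IE_2: Mg < K < O.

O > K > Mg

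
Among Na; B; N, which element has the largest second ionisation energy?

Consider each +1 ion: Na⁺ is the bare [Ne] core; B⁺ still has 2 valence electrons; N⁺ still has 4 valence electrons.
Core electrons are held far more tightly than valence electrons, so Na tops the IE_2 order.
Valence configurations: B⁺ [He]2s², N⁺ [He]2s²2p².
The numbers (kJ/mol): Na 4562, B 2427, N 2856.
So the second ionization energies run B < N < Na.

Na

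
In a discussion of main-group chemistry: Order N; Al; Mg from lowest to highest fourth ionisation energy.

N < Mg < Al

After 3 electrons have been removed, what remains? N³⁺ still has 2 valence electrons; Al³⁺ is the bare [Ne] core; Mg³⁺ is already 1 electron into the core.
Core electrons are held far more tightly than valence electrons, so Mg and Al top the IE_4 order.
Tabulated IE_4 (kJ/mol): N 7475, Al 11577, Mg 10543.
Overall IE_4 order: N < Mg < Al.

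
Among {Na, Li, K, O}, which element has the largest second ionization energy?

IE_2 is the cost of taking one more electron from the +1 cation: Na⁺ is the bare [Ne] core; Li⁺ is the bare [He] core; K⁺ is the bare [Ar] core; O⁺ still has 5 valence electrons.
Usually core removal costs more than valence removal, but here the competition is close: a tightly held n=2 valence electron can cost more to remove than an n=3 core electron, so the actual values have to decide it.
Approximate IE_2 values (kJ/mol): Na 4562, Li 7298, K 3052, O 3388.
Putting it together, IE_2: K < O < Na < Li.

Li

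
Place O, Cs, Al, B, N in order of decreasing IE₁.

B is in period 2, group 13; N is in period 2, group 15; O is in period 2, group 16; Al is in period 3, group 13; Cs is in period 6, group 1.
Removing the outermost electron gets harder across a period and easier down a group.
These span different periods and groups, so the two trends combine.
Al > Cs: relative to Cs, both the across-period and down-group shifts push Al's first ionization energy up.
B > Al: B sits above Al in group 13, so the down-group effect alone puts B higher.
O > B: both are in period 2; the period trend gives O the larger value.
N > O: this pair runs against the simple trend — see the exception note.
Note the exception: N has a higher first ionization energy than O, contrary to the simple trend — pairing an electron in O's 2p⁴ costs repulsion energy, so O ionizes more easily than half-filled N (2p³).
Tabulated first ionization energy (kJ/mol): B 801, N 1402, O 1314, Al 578, Cs 376.
So from highest to lowest: N > O > B > Al > Cs.

N > O > B > Al > Cs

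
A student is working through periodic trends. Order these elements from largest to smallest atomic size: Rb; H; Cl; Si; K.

H is in period 1, group 1; Si is in period 3, group 14; Cl is in period 3, group 17; K is in period 4, group 1; Rb is in period 5, group 1.
Radius decreases left→right (rising Z_eff, same n) and increases top→bottom (higher n).
Here both period and group differ, so the two effects have to be weighed against each other.
Cl > H: the two effects oppose for this pair; the down-group effect wins (99 vs 32 pm).
Si > Cl: Si lies to the left of Cl in period 3, so the across-period effect alone puts Si larger.
K > Si: relative to Si, both the across-period and down-group shifts push K's atomic radius up.
Rb > K: Rb sits below K in group 1, so the down-group effect alone puts Rb larger.
Approximate values (pm): H 32, Si 116, Cl 99, K 196, Rb 210.
So from largest to smallest: Rb > K > Si > Cl > H.

Rb, K, Si, Cl, H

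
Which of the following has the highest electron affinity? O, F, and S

F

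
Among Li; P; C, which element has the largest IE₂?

Li

Consider each +1 ion: Li⁺ is the bare [He] core; P⁺ still has 4 valence electrons; C⁺ still has 3 valence electrons.
Core electrons are held far more tightly than valence electrons, so Li tops the IE_2 order.
Valence configurations: P⁺ [Ne]3s²3p², C⁺ [He]2s²2p¹.
Tabulated IE_2 (kJ/mol): Li 7298, P 1907, C 2353.
Putting it together, IE_2: P < C < Li.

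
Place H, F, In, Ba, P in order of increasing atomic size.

H is in period 1, group 1; F is in period 2, group 17; P is in period 3, group 15; In is in period 5, group 13; Ba is in period 6, group 2.
Radius decreases left→right (rising Z_eff, same n) and increases top→bottom (higher n).
Here both period and group differ, so the two effects have to be weighed against each other.
F > H: the two effects oppose for this pair; the down-group effect wins (64 vs 32 pm).
P > F: relative to F, both the across-period and down-group shifts push P's atomic radius up.
In > P: relative to P, both the across-period and down-group shifts push In's atomic radius up.
Ba > In: both effects reinforce here, so Ba is clearly the larger of the two.
Approximate values (pm): H 32, F 64, P 111, In 142, Ba 196.
So from smallest to largest: H < F < P < In < Ba.

H < F < P < In < Ba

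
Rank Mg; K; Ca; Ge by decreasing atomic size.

Mg is in period 3, group 2; K is in period 4, group 1; Ca is in period 4, group 2; Ge is in period 4, group 14.
Radius decreases left→right (rising Z_eff, same n) and increases top→bottom (higher n).
Neither a single period nor a single group — weigh both effects.
Mg > Ge: the two effects oppose for this pair; the across-period effect wins (139 vs 121 pm).
Ca > Mg: Ca sits below Mg in group 2, so the down-group effect alone puts Ca larger.
K > Ca: K lies to the left of Ca in period 4, so the across-period effect alone puts K larger.
Approximate values (pm): Mg 139, K 196, Ca 171, Ge 121.
So from largest to smallest: K > Ca > Mg > Ge.

K > Ca > Mg > Ge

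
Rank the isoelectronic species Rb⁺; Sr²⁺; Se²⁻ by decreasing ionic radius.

Se²⁻, Rb⁺, Sr²⁺

All of these have 36 electrons, so size is governed by nuclear charge alone: the more protons, the stronger the pull on the same electron cloud, and the smaller the ion.
Nuclear charges: Sr²⁺ (Z=38), Rb⁺ (Z=37), Se²⁻ (Z=34).
Largest to smallest: Se²⁻ > Rb⁺ > Sr²⁺.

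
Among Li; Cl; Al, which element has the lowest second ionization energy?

Al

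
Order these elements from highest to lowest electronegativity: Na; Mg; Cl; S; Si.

Cl > S > Si > Mg > Na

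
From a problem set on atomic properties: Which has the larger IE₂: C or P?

C

Consider each +1 ion: C⁺ still has 3 valence electrons; P⁺ still has 4 valence electrons.
All are still removing valence electrons, so compare the +1 ions as you would atoms: IE_2 generally rises across a period (higher Z_eff) and falls down a group (larger shell), subject to the usual subshell exceptions.
Valence configurations: C⁺ [He]2s²2p¹, P⁺ [Ne]3s²3p².
The numbers (kJ/mol): C 2353, P 1907.
Putting it together, IE_2: P < C.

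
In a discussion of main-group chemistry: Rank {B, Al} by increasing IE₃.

IE_3 is the cost of taking one more electron from the +2 cation: B²⁺ still has 1 valence electron; Al²⁺ still has 1 valence electron.
All are still removing valence electrons, so compare the +2 ions as you would atoms: IE_3 generally rises across a period (higher Z_eff) and falls down a group (larger shell), subject to the usual subshell exceptions.
Valence configurations: B²⁺ [He]2s¹, Al²⁺ [Ne]3s¹.
Tabulated IE_3 (kJ/mol): B 3660, Al 2745.
So the third ionization energies run Al < B.

Al < B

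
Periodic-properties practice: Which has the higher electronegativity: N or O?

O

Smaller atoms with higher effective nuclear charge are more electronegative.
All lie in period 2, so electronegativity increases left to right.
So O has the higher electronegativity (O > N).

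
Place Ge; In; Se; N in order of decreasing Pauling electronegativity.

N > Se > Ge > In

N is in period 2, group 15; Ge is in period 4, group 14; Se is in period 4, group 16; In is in period 5, group 13.
Electronegativity increases across a period and decreases down a group, tracking effective nuclear charge and atomic size.
Here both period and group differ, so the two effects have to be weighed against each other.
Ge > In: relative to In, both the across-period and down-group shifts push Ge's electronegativity up.
Se > Ge: Se lies to the right of Ge in period 4, so the across-period effect alone puts Se higher.
N > Se: the two effects oppose for this pair; the down-group effect wins (3.04 vs 2.55).
Approximate values (Pauling): N 3.04, Ge 2.01, Se 2.55, In 1.78.
So from highest to lowest: N > Se > Ge > In.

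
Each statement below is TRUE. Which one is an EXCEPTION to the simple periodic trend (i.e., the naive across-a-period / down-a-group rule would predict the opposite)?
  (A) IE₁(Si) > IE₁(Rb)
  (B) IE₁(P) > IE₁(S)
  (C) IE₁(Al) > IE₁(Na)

The general trend: IE₁ increases across a period and decreases down a group.
(A) Si (period 3, group 14) vs Rb (period 5, group 1): the stated order agrees with the simple trend.
(B) P (period 3, group 15) vs S (period 3, group 16): the stated order contradicts the simple trend.
(C) Al (period 3, group 13) vs Na (period 3, group 1): the stated order agrees with the simple trend.
The exception is (B): S (3p⁴) ionizes more easily than half-filled P (3p³) because the paired 3p electron in S is pushed out by e⁻–e⁻ repulsion.

(B)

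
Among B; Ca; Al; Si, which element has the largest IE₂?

Consider each +1 ion: B⁺ still has 2 valence electrons; Ca⁺ still has 1 valence electron; Al⁺ still has 2 valence electrons; Si⁺ still has 3 valence electrons.
All are still removing valence electrons, so compare the +1 ions as you would atoms: IE_2 generally rises across a period (higher Z_eff) and falls down a group (larger shell), subject to the usual subshell exceptions.
Valence configurations: B⁺ [He]2s², Ca⁺ [Ar]4s¹, Al⁺ [Ne]3s², Si⁺ [Ne]3s²3p¹.
Si⁺ loses a lone 3p electron whereas Al⁺ must break into a filled 3s² pair, so IE_2(Al) > IE_2(Si) even though Si has the higher nuclear charge.
Tabulated IE_2 (kJ/mol): B 2427, Ca 1145, Al 1817, Si 1577.
Hence IE_2: Ca < Si < Al < B.

B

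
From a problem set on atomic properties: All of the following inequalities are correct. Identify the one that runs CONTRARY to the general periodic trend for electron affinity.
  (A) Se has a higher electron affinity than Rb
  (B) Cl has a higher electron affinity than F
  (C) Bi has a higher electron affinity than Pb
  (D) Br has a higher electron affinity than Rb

The general trend: electron affinity increases across a period and decreases down a group.
(A) Se (period 4, group 16) vs Rb (period 5, group 1): the stated order agrees with the simple trend.
(B) Cl (period 3, group 17) vs F (period 2, group 17): the stated order contradicts the simple trend.
(C) Bi (period 6, group 15) vs Pb (period 6, group 14): the stated order agrees with the simple trend.
(D) Br (period 4, group 17) vs Rb (period 5, group 1): the stated order agrees with the simple trend.
The exception is (B): F's small 2p subshell makes the incoming electron feel strong e⁻–e⁻ repulsion, so Cl actually releases more energy on gaining an electron.

(B)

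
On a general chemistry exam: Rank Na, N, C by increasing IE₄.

Consider each +3 ion: Na³⁺ is already 2 electrons into the core; N³⁺ still has 2 valence electrons; C³⁺ still has 1 valence electron.
Pulling an electron out of a noble-gas core costs far more than removing a remaining valence electron, so Na sits at the high end of IE_4.
Valence configurations: N³⁺ [He]2s², C³⁺ [He]2s¹.
Tabulated IE_4 (kJ/mol): Na 9543, N 7475, C 6223.
Putting it together, IE_4: C < N < Na.

C < N < Na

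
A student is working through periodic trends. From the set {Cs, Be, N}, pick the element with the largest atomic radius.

Cs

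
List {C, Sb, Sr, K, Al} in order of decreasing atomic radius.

K > Sr > Sb > Al > C

C is in period 2, group 14; Al is in period 3, group 13; K is in period 4, group 1; Sr is in period 5, group 2; Sb is in period 5, group 15.
Atomic radius shrinks across a period as nuclear charge pulls the same shell inward, and grows down a group as new shells are added.
Here both period and group differ, so the two effects have to be weighed against each other.
Al > C: both effects reinforce here, so Al is clearly the larger of the two.
Sb > Al: period and group pull opposite ways; the down-group shift dominates (140 vs 126 pm).
Sr > Sb: both are in period 5; the period trend gives Sr the larger value.
K > Sr: the two effects oppose for this pair; the across-period effect wins (196 vs 185 pm).
Approximate values (pm): C 75, Al 126, K 196, Sr 185, Sb 140.
So from largest to smallest: K > Sr > Sb > Al > C.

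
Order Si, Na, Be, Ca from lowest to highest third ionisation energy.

Si, Ca, Na, Be

After 2 electrons have been removed, what remains? Si²⁺ still has 2 valence electrons; Na²⁺ is already 1 electron into the core; Be²⁺ is the bare [He] core; Ca²⁺ is the bare [Ar] core.
Core electrons are held far more tightly than valence electrons, so Ca, Na and Be top the IE_3 order.
Tabulated IE_3 (kJ/mol): Si 3232, Na 6910, Be 14849, Ca 4912.
Overall IE_3 order: Si < Ca < Na < Be.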